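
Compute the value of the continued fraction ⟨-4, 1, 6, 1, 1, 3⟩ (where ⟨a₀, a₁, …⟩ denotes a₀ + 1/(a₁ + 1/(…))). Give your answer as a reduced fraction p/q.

-166/53

a_0 = -4: -4/1
a_1 = 1: -3/1
a_2 = 6: -22/7
a_3 = 1: -25/8
a_4 = 1: -47/15
a_5 = 3: -166/53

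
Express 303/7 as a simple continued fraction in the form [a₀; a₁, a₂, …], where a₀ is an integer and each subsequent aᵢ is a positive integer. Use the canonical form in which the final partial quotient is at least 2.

[43; 3, 2]

303 ÷ 7 → quotient 43, remainder 2
7 ÷ 2 → quotient 3, remainder 1
2 ÷ 1 → quotient 2, remainder 0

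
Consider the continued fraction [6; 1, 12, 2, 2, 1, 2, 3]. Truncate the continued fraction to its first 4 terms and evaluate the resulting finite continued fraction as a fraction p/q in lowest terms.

187/27

Use the convergent recurrence hₖ = aₖ·hₖ₋₁ + hₖ₋₂ (and likewise for the denominators kₖ):
a_0 = 6: 6/1
a_1 = 1: 7/1
a_2 = 12: 90/13
a_3 = 2: 187/27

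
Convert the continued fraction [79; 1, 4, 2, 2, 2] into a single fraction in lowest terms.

5188/65

Use the convergent recurrence hₖ = aₖ·hₖ₋₁ + hₖ₋₂ (and likewise for the denominators kₖ):
a_0 = 79: 79/1
a_1 = 1: 80/1
a_2 = 4: 399/5
a_3 = 2: 878/11
a_4 = 2: 2155/27
a_5 = 2: 5188/65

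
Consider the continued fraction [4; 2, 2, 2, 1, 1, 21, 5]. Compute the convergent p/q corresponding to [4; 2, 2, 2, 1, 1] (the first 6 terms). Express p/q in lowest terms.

128/29

a_0 = 4: 4/1
a_1 = 2: 9/2
a_2 = 2: 22/5
a_3 = 2: 53/12
a_4 = 1: 75/17
a_5 = 1: 128/29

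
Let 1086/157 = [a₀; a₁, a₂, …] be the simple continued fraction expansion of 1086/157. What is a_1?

1086 ÷ 157 → quotient 6, remainder 144
157 ÷ 144 → quotient 1, remainder 13

1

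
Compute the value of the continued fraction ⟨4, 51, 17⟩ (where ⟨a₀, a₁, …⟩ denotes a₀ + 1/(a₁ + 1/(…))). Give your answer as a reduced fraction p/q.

Collapse the nested fraction from the inside out:
Start with 17.
51 + 1/(17/1) = 51 + 1/17 = 868/17
4 + 1/(868/17) = 4 + 17/868 = 3489/868

3489/868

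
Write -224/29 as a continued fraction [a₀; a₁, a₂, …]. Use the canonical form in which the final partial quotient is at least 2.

Repeatedly divide and take the remainder:
⌊-224/29⌋ = -8, remainder 8
⌊29/8⌋ = 3, remainder 5
⌊8/5⌋ = 1, remainder 3
⌊5/3⌋ = 1, remainder 2
⌊3/2⌋ = 1, remainder 1
⌊2/1⌋ = 2, remainder 0

[-8; 3, 1, 1, 1, 2]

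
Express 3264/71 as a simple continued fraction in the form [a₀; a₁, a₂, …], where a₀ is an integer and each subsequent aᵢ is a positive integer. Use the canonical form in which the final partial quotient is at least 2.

Apply division with remainder until the remainder is 0:
3264 = 45·71 + 69, so a_0 = 45
71 = 1·69 + 2, so a_1 = 1
69 = 34·2 + 1, so a_2 = 34
2 = 2·1 + 0, so a_3 = 2

[45; 1, 34, 2]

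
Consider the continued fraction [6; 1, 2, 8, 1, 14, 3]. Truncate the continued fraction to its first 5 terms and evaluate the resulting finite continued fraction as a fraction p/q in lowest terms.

187/28

a_0 = 6: 6/1
a_1 = 1: 7/1
a_2 = 2: 20/3
a_3 = 8: 167/25
a_4 = 1: 187/28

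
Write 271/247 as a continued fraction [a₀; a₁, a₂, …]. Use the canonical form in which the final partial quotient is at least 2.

[1; 10, 3, 2, 3]

271 ÷ 247 → quotient 1, remainder 24
247 ÷ 24 → quotient 10, remainder 7
24 ÷ 7 → quotient 3, remainder 3
7 ÷ 3 → quotient 2, remainder 1
3 ÷ 1 → quotient 3, remainder 0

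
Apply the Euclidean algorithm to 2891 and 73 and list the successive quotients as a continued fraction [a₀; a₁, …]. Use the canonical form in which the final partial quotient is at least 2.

2891 ÷ 73 → quotient 39, remainder 44
73 ÷ 44 → quotient 1, remainder 29
44 ÷ 29 → quotient 1, remainder 15
29 ÷ 15 → quotient 1, remainder 14
15 ÷ 14 → quotient 1, remainder 1
14 ÷ 1 → quotient 14, remainder 0

[39; 1, 1, 1, 1, 14]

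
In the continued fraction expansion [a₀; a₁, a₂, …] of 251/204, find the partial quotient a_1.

Repeatedly divide and take the remainder:
251 ÷ 204 → quotient 1, remainder 47
204 ÷ 47 → quotient 4, remainder 16

4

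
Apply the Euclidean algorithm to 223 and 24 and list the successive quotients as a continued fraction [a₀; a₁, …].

[9; 3, 2, 3]

⌊223/24⌋ = 9, remainder 7
⌊24/7⌋ = 3, remainder 3
⌊7/3⌋ = 2, remainder 1
⌊3/1⌋ = 3, remainder 0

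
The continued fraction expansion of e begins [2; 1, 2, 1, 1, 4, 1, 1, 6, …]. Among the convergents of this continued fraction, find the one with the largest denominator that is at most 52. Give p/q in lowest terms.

106/39

a_0 = 2: 2/1  (≤ bound)
a_1 = 1: 3/1  (≤ bound)
a_2 = 2: 8/3  (≤ bound)
a_3 = 1: 11/4  (≤ bound)
a_4 = 1: 19/7  (≤ bound)
a_5 = 4: 87/32  (≤ bound)
a_6 = 1: 106/39  (≤ bound)
a_7 = 1: 193/71  (> 52, stop)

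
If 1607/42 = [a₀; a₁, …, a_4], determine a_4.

2

⌊1607/42⌋ = 38, remainder 11
⌊42/11⌋ = 3, remainder 9
⌊11/9⌋ = 1, remainder 2
⌊9/2⌋ = 4, remainder 1
⌊2/1⌋ = 2, remainder 0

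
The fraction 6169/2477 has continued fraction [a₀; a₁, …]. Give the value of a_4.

6169 = 2·2477 + 1215, so a_0 = 2
2477 = 2·1215 + 47, so a_1 = 2
1215 = 25·47 + 40, so a_2 = 25
47 = 1·40 + 7, so a_3 = 1
40 = 5·7 + 5, so a_4 = 5

5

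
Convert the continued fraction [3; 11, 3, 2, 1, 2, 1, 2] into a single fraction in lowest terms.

3524/1141

a_0 = 3: 3/1
a_1 = 11: 34/11
a_2 = 3: 105/34
a_3 = 2: 244/79
a_4 = 1: 349/113
a_5 = 2: 942/305
a_6 = 1: 1291/418
a_7 = 2: 3524/1141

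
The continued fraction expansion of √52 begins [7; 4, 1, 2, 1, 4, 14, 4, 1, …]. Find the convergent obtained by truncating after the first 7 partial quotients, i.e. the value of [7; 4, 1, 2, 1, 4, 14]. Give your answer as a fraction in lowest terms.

Start with 14.
4 + 1/(14/1) = 4 + 1/14 = 57/14
1 + 1/(57/14) = 1 + 14/57 = 71/57
2 + 1/(71/57) = 2 + 57/71 = 199/71
1 + 1/(199/71) = 1 + 71/199 = 270/199
4 + 1/(270/199) = 4 + 199/270 = 1279/270
7 + 1/(1279/270) = 7 + 270/1279 = 9223/1279

9223/1279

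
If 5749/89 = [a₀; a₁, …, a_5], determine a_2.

5749 = 64·89 + 53, so a_0 = 64
89 = 1·53 + 36, so a_1 = 1
53 = 1·36 + 17, so a_2 = 1

1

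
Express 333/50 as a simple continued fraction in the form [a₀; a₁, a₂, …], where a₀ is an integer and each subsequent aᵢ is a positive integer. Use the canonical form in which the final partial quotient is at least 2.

[6; 1, 1, 1, 16]

⌊333/50⌋ = 6, remainder 33
⌊50/33⌋ = 1, remainder 17
⌊33/17⌋ = 1, remainder 16
⌊17/16⌋ = 1, remainder 1
⌊16/1⌋ = 16, remainder 0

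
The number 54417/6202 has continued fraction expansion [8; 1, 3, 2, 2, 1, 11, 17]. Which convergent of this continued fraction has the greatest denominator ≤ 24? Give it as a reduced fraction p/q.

193/22

List convergents until the denominator exceeds the bound:
a_0 = 8: 8/1  (≤ bound)
a_1 = 1: 9/1  (≤ bound)
a_2 = 3: 35/4  (≤ bound)
a_3 = 2: 79/9  (≤ bound)
a_4 = 2: 193/22  (≤ bound)
a_5 = 1: 272/31  (> 24, stop)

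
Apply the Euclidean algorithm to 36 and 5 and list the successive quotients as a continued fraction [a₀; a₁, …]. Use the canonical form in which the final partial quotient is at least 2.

36 = 7·5 + 1, so a_0 = 7
5 = 5·1 + 0, so a_1 = 5

[7; 5]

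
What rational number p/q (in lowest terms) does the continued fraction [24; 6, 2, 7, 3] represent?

7343/304

Use the convergent recurrence hₖ = aₖ·hₖ₋₁ + hₖ₋₂ (and likewise for the denominators kₖ):
a_0 = 24: 24/1
a_1 = 6: 145/6
a_2 = 2: 314/13
a_3 = 7: 2343/97
a_4 = 3: 7343/304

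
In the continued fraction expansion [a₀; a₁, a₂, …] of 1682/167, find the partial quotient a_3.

11

⌊1682/167⌋ = 10, remainder 12
⌊167/12⌋ = 13, remainder 11
⌊12/11⌋ = 1, remainder 1
⌊11/1⌋ = 11, remainder 0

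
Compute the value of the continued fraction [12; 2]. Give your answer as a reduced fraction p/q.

a_0 = 12: 12/1
a_1 = 2: 25/2

25/2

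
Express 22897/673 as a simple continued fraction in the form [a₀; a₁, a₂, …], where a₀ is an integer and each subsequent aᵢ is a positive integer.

[34; 44, 1, 6, 2]

22897 = 34·673 + 15, so a_0 = 34
673 = 44·15 + 13, so a_1 = 44
15 = 1·13 + 2, so a_2 = 1
13 = 6·2 + 1, so a_3 = 6
2 = 2·1 + 0, so a_4 = 2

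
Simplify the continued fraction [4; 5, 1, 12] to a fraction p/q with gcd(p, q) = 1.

a_0 = 4: 4/1
a_1 = 5: 21/5
a_2 = 1: 25/6
a_3 = 12: 321/77

321/77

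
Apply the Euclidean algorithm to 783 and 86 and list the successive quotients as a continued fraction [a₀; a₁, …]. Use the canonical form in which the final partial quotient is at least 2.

783 ÷ 86 → quotient 9, remainder 9
86 ÷ 9 → quotient 9, remainder 5
9 ÷ 5 → quotient 1, remainder 4
5 ÷ 4 → quotient 1, remainder 1
4 ÷ 1 → quotient 4, remainder 0

[9; 9, 1, 1, 4]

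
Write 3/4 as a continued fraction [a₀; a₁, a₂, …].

Apply division with remainder until the remainder is 0:
⌊3/4⌋ = 0, remainder 3
⌊4/3⌋ = 1, remainder 1
⌊3/1⌋ = 3, remainder 0

[0; 1, 3]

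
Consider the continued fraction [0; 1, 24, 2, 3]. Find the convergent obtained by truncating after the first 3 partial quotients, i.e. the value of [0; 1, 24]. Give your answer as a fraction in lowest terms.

Start with 24.
1 + 1/(24/1) = 1 + 1/24 = 25/24
0 + 1/(25/24) = 0 + 24/25 = 24/25

24/25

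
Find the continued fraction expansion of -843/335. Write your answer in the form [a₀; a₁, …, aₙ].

-843 = -3·335 + 162, so a_0 = -3
335 = 2·162 + 11, so a_1 = 2
162 = 14·11 + 8, so a_2 = 14
11 = 1·8 + 3, so a_3 = 1
8 = 2·3 + 2, so a_4 = 2
3 = 1·2 + 1, so a_5 = 1
2 = 2·1 + 0, so a_6 = 2

[-3; 2, 14, 1, 2, 1, 2]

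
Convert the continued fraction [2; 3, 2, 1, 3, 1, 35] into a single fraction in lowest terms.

3865/1682

Starting at the tail and folding back:
Start with 35.
1 + 1/(35/1) = 1 + 1/35 = 36/35
3 + 1/(36/35) = 3 + 35/36 = 143/36
1 + 1/(143/36) = 1 + 36/143 = 179/143
2 + 1/(179/143) = 2 + 143/179 = 501/179
3 + 1/(501/179) = 3 + 179/501 = 1682/501
2 + 1/(1682/501) = 2 + 501/1682 = 3865/1682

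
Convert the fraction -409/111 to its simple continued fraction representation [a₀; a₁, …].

Apply division with remainder until the remainder is 0:
-409 = -4·111 + 35, so a_0 = -4
111 = 3·35 + 6, so a_1 = 3
35 = 5·6 + 5, so a_2 = 5
6 = 1·5 + 1, so a_3 = 1
5 = 5·1 + 0, so a_4 = 5

[-4; 3, 5, 1, 5]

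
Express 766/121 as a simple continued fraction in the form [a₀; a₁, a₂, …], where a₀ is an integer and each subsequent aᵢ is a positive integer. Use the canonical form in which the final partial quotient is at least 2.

[6; 3, 40]

⌊766/121⌋ = 6, remainder 40
⌊121/40⌋ = 3, remainder 1
⌊40/1⌋ = 40, remainder 0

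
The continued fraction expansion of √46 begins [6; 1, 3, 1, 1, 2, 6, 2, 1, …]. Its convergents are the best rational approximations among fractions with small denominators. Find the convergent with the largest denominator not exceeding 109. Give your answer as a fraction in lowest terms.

a_0 = 6: 6/1  (≤ bound)
a_1 = 1: 7/1  (≤ bound)
a_2 = 3: 27/4  (≤ bound)
a_3 = 1: 34/5  (≤ bound)
a_4 = 1: 61/9  (≤ bound)
a_5 = 2: 156/23  (≤ bound)
a_6 = 6: 997/147  (> 109, stop)

156/23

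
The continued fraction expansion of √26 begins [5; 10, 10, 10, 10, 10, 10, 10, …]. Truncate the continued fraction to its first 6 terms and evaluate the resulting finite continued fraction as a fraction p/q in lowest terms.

Start with 10.
10 + 1/(10/1) = 10 + 1/10 = 101/10
10 + 1/(101/10) = 10 + 10/101 = 1020/101
10 + 1/(1020/101) = 10 + 101/1020 = 10301/1020
10 + 1/(10301/1020) = 10 + 1020/10301 = 104030/10301
5 + 1/(104030/10301) = 5 + 10301/104030 = 530451/104030

530451/104030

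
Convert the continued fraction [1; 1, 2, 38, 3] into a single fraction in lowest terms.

Build up convergents one term at a time:
a_0 = 1: 1/1
a_1 = 1: 2/1
a_2 = 2: 5/3
a_3 = 38: 192/115
a_4 = 3: 581/348

581/348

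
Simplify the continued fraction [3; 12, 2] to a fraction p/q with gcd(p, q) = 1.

77/25

Starting at the tail and folding back:
Start with 2.
12 + 1/(2/1) = 12 + 1/2 = 25/2
3 + 1/(25/2) = 3 + 2/25 = 77/25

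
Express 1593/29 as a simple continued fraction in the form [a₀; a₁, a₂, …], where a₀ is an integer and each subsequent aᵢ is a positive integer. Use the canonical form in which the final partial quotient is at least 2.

1593 = 54·29 + 27, so a_0 = 54
29 = 1·27 + 2, so a_1 = 1
27 = 13·2 + 1, so a_2 = 13
2 = 2·1 + 0, so a_3 = 2

[54; 1, 13, 2]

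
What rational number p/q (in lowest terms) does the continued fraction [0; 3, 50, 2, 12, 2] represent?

2625/7927

Start with 2.
12 + 1/(2/1) = 12 + 1/2 = 25/2
2 + 1/(25/2) = 2 + 2/25 = 52/25
50 + 1/(52/25) = 50 + 25/52 = 2625/52
3 + 1/(2625/52) = 3 + 52/2625 = 7927/2625
0 + 1/(7927/2625) = 0 + 2625/7927 = 2625/7927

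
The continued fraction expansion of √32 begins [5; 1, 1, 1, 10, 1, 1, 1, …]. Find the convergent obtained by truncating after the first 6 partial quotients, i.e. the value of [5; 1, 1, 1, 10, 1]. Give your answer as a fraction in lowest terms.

198/35

Use the convergent recurrence hₖ = aₖ·hₖ₋₁ + hₖ₋₂ (and likewise for the denominators kₖ):
a_0 = 5: 5/1
a_1 = 1: 6/1
a_2 = 1: 11/2
a_3 = 1: 17/3
a_4 = 10: 181/32
a_5 = 1: 198/35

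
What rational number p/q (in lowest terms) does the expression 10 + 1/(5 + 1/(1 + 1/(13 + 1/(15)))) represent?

Start with 15.
13 + 1/(15/1) = 13 + 1/15 = 196/15
1 + 1/(196/15) = 1 + 15/196 = 211/196
5 + 1/(211/196) = 5 + 196/211 = 1251/211
10 + 1/(1251/211) = 10 + 211/1251 = 12721/1251

12721/1251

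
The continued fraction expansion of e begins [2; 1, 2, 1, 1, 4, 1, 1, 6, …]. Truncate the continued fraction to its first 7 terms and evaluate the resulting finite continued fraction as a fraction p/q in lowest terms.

a_0 = 2: 2/1
a_1 = 1: 3/1
a_2 = 2: 8/3
a_3 = 1: 11/4
a_4 = 1: 19/7
a_5 = 4: 87/32
a_6 = 1: 106/39

106/39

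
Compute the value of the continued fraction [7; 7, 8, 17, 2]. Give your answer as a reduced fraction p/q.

14345/2009

Collapse the nested fraction from the inside out:
Start with 2.
17 + 1/(2/1) = 17 + 1/2 = 35/2
8 + 1/(35/2) = 8 + 2/35 = 282/35
7 + 1/(282/35) = 7 + 35/282 = 2009/282
7 + 1/(2009/282) = 7 + 282/2009 = 14345/2009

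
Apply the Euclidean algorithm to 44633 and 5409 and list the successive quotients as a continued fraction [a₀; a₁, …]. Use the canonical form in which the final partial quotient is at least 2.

[8; 3, 1, 37, 1, 7, 1, 3]

Apply division with remainder until the remainder is 0:
44633 = 8·5409 + 1361, so a_0 = 8
5409 = 3·1361 + 1326, so a_1 = 3
1361 = 1·1326 + 35, so a_2 = 1
1326 = 37·35 + 31, so a_3 = 37
35 = 1·31 + 4, so a_4 = 1
31 = 7·4 + 3, so a_5 = 7
4 = 1·3 + 1, so a_6 = 1
3 = 3·1 + 0, so a_7 = 3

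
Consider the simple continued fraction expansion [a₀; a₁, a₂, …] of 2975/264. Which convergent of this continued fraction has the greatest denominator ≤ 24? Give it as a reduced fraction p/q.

169/15

a_0 = 11: 11/1  (≤ bound)
a_1 = 3: 34/3  (≤ bound)
a_2 = 1: 45/4  (≤ bound)
a_3 = 2: 124/11  (≤ bound)
a_4 = 1: 169/15  (≤ bound)
a_5 = 1: 293/26  (> 24, stop)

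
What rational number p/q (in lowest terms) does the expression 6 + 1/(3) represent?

Work from the innermost term outward:
Start with 3.
6 + 1/(3/1) = 6 + 1/3 = 19/3

19/3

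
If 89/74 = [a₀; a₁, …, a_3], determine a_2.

1

Run the Euclidean algorithm, recording each quotient:
⌊89/74⌋ = 1, remainder 15
⌊74/15⌋ = 4, remainder 14
⌊15/14⌋ = 1, remainder 1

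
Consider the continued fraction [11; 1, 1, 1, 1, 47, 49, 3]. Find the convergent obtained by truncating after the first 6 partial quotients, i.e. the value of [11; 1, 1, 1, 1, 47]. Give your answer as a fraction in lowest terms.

2761/238

Start with 47.
1 + 1/(47/1) = 1 + 1/47 = 48/47
1 + 1/(48/47) = 1 + 47/48 = 95/48
1 + 1/(95/48) = 1 + 48/95 = 143/95
1 + 1/(143/95) = 1 + 95/143 = 238/143
11 + 1/(238/143) = 11 + 143/238 = 2761/238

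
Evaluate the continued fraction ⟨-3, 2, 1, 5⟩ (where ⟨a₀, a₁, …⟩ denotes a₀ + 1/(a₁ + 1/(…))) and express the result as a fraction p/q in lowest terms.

Build up convergents one term at a time:
a_0 = -3: -3/1
a_1 = 2: -5/2
a_2 = 1: -8/3
a_3 = 5: -45/17

-45/17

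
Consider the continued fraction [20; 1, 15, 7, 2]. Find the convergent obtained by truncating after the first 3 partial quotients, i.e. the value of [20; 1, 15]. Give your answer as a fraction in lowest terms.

335/16

a_0 = 20: 20/1
a_1 = 1: 21/1
a_2 = 15: 335/16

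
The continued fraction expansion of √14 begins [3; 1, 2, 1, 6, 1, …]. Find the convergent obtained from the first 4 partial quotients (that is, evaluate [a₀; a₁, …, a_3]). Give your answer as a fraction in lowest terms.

15/4

Work from the innermost term outward:
Start with 1.
2 + 1/(1/1) = 2 + 1/1 = 3/1
1 + 1/(3/1) = 1 + 1/3 = 4/3
3 + 1/(4/3) = 3 + 3/4 = 15/4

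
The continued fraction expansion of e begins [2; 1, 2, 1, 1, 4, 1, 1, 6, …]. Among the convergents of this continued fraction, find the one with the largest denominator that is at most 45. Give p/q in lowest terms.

List convergents until the denominator exceeds the bound:
a_0 = 2: 2/1  (≤ bound)
a_1 = 1: 3/1  (≤ bound)
a_2 = 2: 8/3  (≤ bound)
a_3 = 1: 11/4  (≤ bound)
a_4 = 1: 19/7  (≤ bound)
a_5 = 4: 87/32  (≤ bound)
a_6 = 1: 106/39  (≤ bound)
a_7 = 1: 193/71  (> 45, stop)

106/39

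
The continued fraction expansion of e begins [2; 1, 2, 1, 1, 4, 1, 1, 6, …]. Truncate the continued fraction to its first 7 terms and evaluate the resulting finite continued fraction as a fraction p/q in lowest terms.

Start with 1.
4 + 1/(1/1) = 4 + 1/1 = 5/1
1 + 1/(5/1) = 1 + 1/5 = 6/5
1 + 1/(6/5) = 1 + 5/6 = 11/6
2 + 1/(11/6) = 2 + 6/11 = 28/11
1 + 1/(28/11) = 1 + 11/28 = 39/28
2 + 1/(39/28) = 2 + 28/39 = 106/39

106/39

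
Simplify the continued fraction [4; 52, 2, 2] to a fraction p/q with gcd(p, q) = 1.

1053/262

Start with 2.
2 + 1/(2/1) = 2 + 1/2 = 5/2
52 + 1/(5/2) = 52 + 2/5 = 262/5
4 + 1/(262/5) = 4 + 5/262 = 1053/262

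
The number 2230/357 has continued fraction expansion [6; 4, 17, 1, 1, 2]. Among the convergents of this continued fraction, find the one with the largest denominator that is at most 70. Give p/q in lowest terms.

a_0 = 6: 6/1  (≤ bound)
a_1 = 4: 25/4  (≤ bound)
a_2 = 17: 431/69  (≤ bound)
a_3 = 1: 456/73  (> 70, stop)

431/69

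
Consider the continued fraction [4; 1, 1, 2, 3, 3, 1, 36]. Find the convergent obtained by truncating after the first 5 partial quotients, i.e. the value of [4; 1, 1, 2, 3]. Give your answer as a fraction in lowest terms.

Use the convergent recurrence hₖ = aₖ·hₖ₋₁ + hₖ₋₂ (and likewise for the denominators kₖ):
a_0 = 4: 4/1
a_1 = 1: 5/1
a_2 = 1: 9/2
a_3 = 2: 23/5
a_4 = 3: 78/17

78/17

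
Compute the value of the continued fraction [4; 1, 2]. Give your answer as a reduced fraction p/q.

14/3

a_0 = 4: 4/1
a_1 = 1: 5/1
a_2 = 2: 14/3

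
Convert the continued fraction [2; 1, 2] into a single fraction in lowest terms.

8/3

Starting at the tail and folding back:
Start with 2.
1 + 1/(2/1) = 1 + 1/2 = 3/2
2 + 1/(3/2) = 2 + 2/3 = 8/3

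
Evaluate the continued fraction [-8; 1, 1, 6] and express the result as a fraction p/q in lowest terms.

Build up convergents one term at a time:
a_0 = -8: -8/1
a_1 = 1: -7/1
a_2 = 1: -15/2
a_3 = 6: -97/13

-97/13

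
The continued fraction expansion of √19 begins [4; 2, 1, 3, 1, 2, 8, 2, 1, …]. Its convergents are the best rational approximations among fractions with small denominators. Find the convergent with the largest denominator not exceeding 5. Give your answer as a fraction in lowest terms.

13/3

a_0 = 4: 4/1  (≤ bound)
a_1 = 2: 9/2  (≤ bound)
a_2 = 1: 13/3  (≤ bound)
a_3 = 3: 48/11  (> 5, stop)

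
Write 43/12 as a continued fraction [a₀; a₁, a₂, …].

43 = 3·12 + 7, so a_0 = 3
12 = 1·7 + 5, so a_1 = 1
7 = 1·5 + 2, so a_2 = 1
5 = 2·2 + 1, so a_3 = 2
2 = 2·1 + 0, so a_4 = 2

[3; 1, 1, 2, 2]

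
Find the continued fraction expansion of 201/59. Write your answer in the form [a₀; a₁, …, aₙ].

Apply division with remainder until the remainder is 0:
201 ÷ 59 → quotient 3, remainder 24
59 ÷ 24 → quotient 2, remainder 11
24 ÷ 11 → quotient 2, remainder 2
11 ÷ 2 → quotient 5, remainder 1
2 ÷ 1 → quotient 2, remainder 0

[3; 2, 2, 5, 2]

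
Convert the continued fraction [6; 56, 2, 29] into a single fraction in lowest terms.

20057/3333

a_0 = 6: 6/1
a_1 = 56: 337/56
a_2 = 2: 680/113
a_3 = 29: 20057/3333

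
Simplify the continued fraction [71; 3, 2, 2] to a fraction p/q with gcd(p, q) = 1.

1212/17

Start with 2.
2 + 1/(2/1) = 2 + 1/2 = 5/2
3 + 1/(5/2) = 3 + 2/5 = 17/5
71 + 1/(17/5) = 71 + 5/17 = 1212/17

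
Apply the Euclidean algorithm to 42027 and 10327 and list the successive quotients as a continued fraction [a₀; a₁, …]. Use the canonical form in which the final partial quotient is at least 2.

⌊42027/10327⌋ = 4, remainder 719
⌊10327/719⌋ = 14, remainder 261
⌊719/261⌋ = 2, remainder 197
⌊261/197⌋ = 1, remainder 64
⌊197/64⌋ = 3, remainder 5
⌊64/5⌋ = 12, remainder 4
⌊5/4⌋ = 1, remainder 1
⌊4/1⌋ = 4, remainder 0

[4; 14, 2, 1, 3, 12, 1, 4]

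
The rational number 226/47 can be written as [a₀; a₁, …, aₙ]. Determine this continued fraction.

[4; 1, 4, 4, 2]

⌊226/47⌋ = 4, remainder 38
⌊47/38⌋ = 1, remainder 9
⌊38/9⌋ = 4, remainder 2
⌊9/2⌋ = 4, remainder 1
⌊2/1⌋ = 2, remainder 0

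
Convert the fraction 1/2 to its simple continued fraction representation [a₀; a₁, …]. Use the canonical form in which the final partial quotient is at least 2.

[0; 2]

⌊1/2⌋ = 0, remainder 1
⌊2/1⌋ = 2, remainder 0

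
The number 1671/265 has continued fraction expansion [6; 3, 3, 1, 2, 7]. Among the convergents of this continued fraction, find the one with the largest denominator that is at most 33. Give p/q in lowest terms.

82/13

a_0 = 6: 6/1  (≤ bound)
a_1 = 3: 19/3  (≤ bound)
a_2 = 3: 63/10  (≤ bound)
a_3 = 1: 82/13  (≤ bound)
a_4 = 2: 227/36  (> 33, stop)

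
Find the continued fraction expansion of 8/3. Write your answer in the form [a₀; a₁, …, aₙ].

8 = 2·3 + 2, so a_0 = 2
3 = 1·2 + 1, so a_1 = 1
2 = 2·1 + 0, so a_2 = 2

[2; 1, 2]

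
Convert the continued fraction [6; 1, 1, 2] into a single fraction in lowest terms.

Start with 2.
1 + 1/(2/1) = 1 + 1/2 = 3/2
1 + 1/(3/2) = 1 + 2/3 = 5/3
6 + 1/(5/3) = 6 + 3/5 = 33/5

33/5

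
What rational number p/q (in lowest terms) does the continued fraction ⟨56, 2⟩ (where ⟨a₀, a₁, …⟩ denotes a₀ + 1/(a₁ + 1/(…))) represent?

113/2

Use the convergent recurrence hₖ = aₖ·hₖ₋₁ + hₖ₋₂ (and likewise for the denominators kₖ):
a_0 = 56: 56/1
a_1 = 2: 113/2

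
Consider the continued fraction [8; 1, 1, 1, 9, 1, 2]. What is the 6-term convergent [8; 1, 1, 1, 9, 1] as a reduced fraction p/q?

Use the convergent recurrence hₖ = aₖ·hₖ₋₁ + hₖ₋₂ (and likewise for the denominators kₖ):
a_0 = 8: 8/1
a_1 = 1: 9/1
a_2 = 1: 17/2
a_3 = 1: 26/3
a_4 = 9: 251/29
a_5 = 1: 277/32

277/32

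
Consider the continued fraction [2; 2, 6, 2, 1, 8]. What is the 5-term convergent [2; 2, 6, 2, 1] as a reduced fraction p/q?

101/41

Compute successive convergents:
a_0 = 2: 2/1
a_1 = 2: 5/2
a_2 = 6: 32/13
a_3 = 2: 69/28
a_4 = 1: 101/41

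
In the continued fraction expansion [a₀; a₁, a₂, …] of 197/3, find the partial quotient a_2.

197 = 65·3 + 2, so a_0 = 65
3 = 1·2 + 1, so a_1 = 1
2 = 2·1 + 0, so a_2 = 2

2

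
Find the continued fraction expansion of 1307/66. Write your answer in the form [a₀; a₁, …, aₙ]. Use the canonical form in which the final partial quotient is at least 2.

1307 ÷ 66 → quotient 19, remainder 53
66 ÷ 53 → quotient 1, remainder 13
53 ÷ 13 → quotient 4, remainder 1
13 ÷ 1 → quotient 13, remainder 0

[19; 1, 4, 13]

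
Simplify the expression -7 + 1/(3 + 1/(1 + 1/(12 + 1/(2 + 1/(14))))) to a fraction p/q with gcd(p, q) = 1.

-10354/1535

a_0 = -7: -7/1
a_1 = 3: -20/3
a_2 = 1: -27/4
a_3 = 12: -344/51
a_4 = 2: -715/106
a_5 = 14: -10354/1535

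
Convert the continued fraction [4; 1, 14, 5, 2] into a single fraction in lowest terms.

Start with 2.
5 + 1/(2/1) = 5 + 1/2 = 11/2
14 + 1/(11/2) = 14 + 2/11 = 156/11
1 + 1/(156/11) = 1 + 11/156 = 167/156
4 + 1/(167/156) = 4 + 156/167 = 824/167

824/167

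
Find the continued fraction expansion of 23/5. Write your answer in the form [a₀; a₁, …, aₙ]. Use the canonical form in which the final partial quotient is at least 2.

[4; 1, 1, 2]

23 = 4·5 + 3, so a_0 = 4
5 = 1·3 + 2, so a_1 = 1
3 = 1·2 + 1, so a_2 = 1
2 = 2·1 + 0, so a_3 = 2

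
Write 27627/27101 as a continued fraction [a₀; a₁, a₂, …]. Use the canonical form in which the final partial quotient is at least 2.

27627 ÷ 27101 → quotient 1, remainder 526
27101 ÷ 526 → quotient 51, remainder 275
526 ÷ 275 → quotient 1, remainder 251
275 ÷ 251 → quotient 1, remainder 24
251 ÷ 24 → quotient 10, remainder 11
24 ÷ 11 → quotient 2, remainder 2
11 ÷ 2 → quotient 5, remainder 1
2 ÷ 1 → quotient 2, remainder 0

[1; 51, 1, 1, 10, 2, 5, 2]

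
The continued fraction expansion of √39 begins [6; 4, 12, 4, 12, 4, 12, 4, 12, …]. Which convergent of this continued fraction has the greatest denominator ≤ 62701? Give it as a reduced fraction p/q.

62425/9996

a_0 = 6: 6/1  (≤ bound)
a_1 = 4: 25/4  (≤ bound)
a_2 = 12: 306/49  (≤ bound)
a_3 = 4: 1249/200  (≤ bound)
a_4 = 12: 15294/2449  (≤ bound)
a_5 = 4: 62425/9996  (≤ bound)
a_6 = 12: 764394/122401  (> 62701, stop)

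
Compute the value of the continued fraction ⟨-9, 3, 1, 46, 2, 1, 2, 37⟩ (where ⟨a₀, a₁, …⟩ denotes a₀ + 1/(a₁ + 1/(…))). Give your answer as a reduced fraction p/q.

-493084/56361

Start with 37.
2 + 1/(37/1) = 2 + 1/37 = 75/37
1 + 1/(75/37) = 1 + 37/75 = 112/75
2 + 1/(112/75) = 2 + 75/112 = 299/112
46 + 1/(299/112) = 46 + 112/299 = 13866/299
1 + 1/(13866/299) = 1 + 299/13866 = 14165/13866
3 + 1/(14165/13866) = 3 + 13866/14165 = 56361/14165
-9 + 1/(56361/14165) = -9 + 14165/56361 = -493084/56361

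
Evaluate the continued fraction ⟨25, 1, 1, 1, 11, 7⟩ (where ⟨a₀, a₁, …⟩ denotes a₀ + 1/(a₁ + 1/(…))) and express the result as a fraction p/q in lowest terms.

6363/248

Work from the innermost term outward:
Start with 7.
11 + 1/(7/1) = 11 + 1/7 = 78/7
1 + 1/(78/7) = 1 + 7/78 = 85/78
1 + 1/(85/78) = 1 + 78/85 = 163/85
1 + 1/(163/85) = 1 + 85/163 = 248/163
25 + 1/(248/163) = 25 + 163/248 = 6363/248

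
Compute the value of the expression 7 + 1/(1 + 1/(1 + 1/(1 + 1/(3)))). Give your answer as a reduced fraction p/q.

Start with 3.
1 + 1/(3/1) = 1 + 1/3 = 4/3
1 + 1/(4/3) = 1 + 3/4 = 7/4
1 + 1/(7/4) = 1 + 4/7 = 11/7
7 + 1/(11/7) = 7 + 7/11 = 84/11

84/11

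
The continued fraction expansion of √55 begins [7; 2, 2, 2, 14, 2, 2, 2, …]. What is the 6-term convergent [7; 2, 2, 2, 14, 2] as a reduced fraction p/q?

2655/358

Start with 2.
14 + 1/(2/1) = 14 + 1/2 = 29/2
2 + 1/(29/2) = 2 + 2/29 = 60/29
2 + 1/(60/29) = 2 + 29/60 = 149/60
2 + 1/(149/60) = 2 + 60/149 = 358/149
7 + 1/(358/149) = 7 + 149/358 = 2655/358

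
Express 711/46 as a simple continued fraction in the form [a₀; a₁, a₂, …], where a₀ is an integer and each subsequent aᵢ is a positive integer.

711 = 15·46 + 21, so a_0 = 15
46 = 2·21 + 4, so a_1 = 2
21 = 5·4 + 1, so a_2 = 5
4 = 4·1 + 0, so a_3 = 4

[15; 2, 5, 4]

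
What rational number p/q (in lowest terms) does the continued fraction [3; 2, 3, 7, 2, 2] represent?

a_0 = 3: 3/1
a_1 = 2: 7/2
a_2 = 3: 24/7
a_3 = 7: 175/51
a_4 = 2: 374/109
a_5 = 2: 923/269

923/269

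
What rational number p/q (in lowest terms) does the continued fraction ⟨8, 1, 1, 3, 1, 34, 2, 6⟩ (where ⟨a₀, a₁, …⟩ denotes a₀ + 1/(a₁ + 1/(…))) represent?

35276/4123

a_0 = 8: 8/1
a_1 = 1: 9/1
a_2 = 1: 17/2
a_3 = 3: 60/7
a_4 = 1: 77/9
a_5 = 34: 2678/313
a_6 = 2: 5433/635
a_7 = 6: 35276/4123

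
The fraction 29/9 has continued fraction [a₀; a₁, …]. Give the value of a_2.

29 ÷ 9 → quotient 3, remainder 2
9 ÷ 2 → quotient 4, remainder 1
2 ÷ 1 → quotient 2, remainder 0

2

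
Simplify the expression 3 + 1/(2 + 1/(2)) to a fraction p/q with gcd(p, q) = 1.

Start with 2.
2 + 1/(2/1) = 2 + 1/2 = 5/2
3 + 1/(5/2) = 3 + 2/5 = 17/5

17/5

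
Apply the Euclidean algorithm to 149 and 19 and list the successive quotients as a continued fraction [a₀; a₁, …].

⌊149/19⌋ = 7, remainder 16
⌊19/16⌋ = 1, remainder 3
⌊16/3⌋ = 5, remainder 1
⌊3/1⌋ = 3, remainder 0

[7; 1, 5, 3]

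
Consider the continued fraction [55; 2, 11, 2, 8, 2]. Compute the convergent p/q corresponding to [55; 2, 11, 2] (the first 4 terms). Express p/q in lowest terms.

Starting at the tail and folding back:
Start with 2.
11 + 1/(2/1) = 11 + 1/2 = 23/2
2 + 1/(23/2) = 2 + 2/23 = 48/23
55 + 1/(48/23) = 55 + 23/48 = 2663/48

2663/48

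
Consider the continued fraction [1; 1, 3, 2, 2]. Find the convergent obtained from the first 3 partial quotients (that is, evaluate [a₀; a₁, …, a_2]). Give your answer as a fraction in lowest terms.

7/4

Collapse the nested fraction from the inside out:
Start with 3.
1 + 1/(3/1) = 1 + 1/3 = 4/3
1 + 1/(4/3) = 1 + 3/4 = 7/4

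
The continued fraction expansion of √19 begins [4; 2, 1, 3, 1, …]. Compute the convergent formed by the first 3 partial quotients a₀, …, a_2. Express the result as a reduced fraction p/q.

13/3

a_0 = 4: 4/1
a_1 = 2: 9/2
a_2 = 1: 13/3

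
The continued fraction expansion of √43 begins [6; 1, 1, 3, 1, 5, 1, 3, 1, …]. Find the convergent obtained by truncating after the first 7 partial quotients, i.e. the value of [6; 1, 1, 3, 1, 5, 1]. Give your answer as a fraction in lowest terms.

400/61

Collapse the nested fraction from the inside out:
Start with 1.
5 + 1/(1/1) = 5 + 1/1 = 6/1
1 + 1/(6/1) = 1 + 1/6 = 7/6
3 + 1/(7/6) = 3 + 6/7 = 27/7
1 + 1/(27/7) = 1 + 7/27 = 34/27
1 + 1/(34/27) = 1 + 27/34 = 61/34
6 + 1/(61/34) = 6 + 34/61 = 400/61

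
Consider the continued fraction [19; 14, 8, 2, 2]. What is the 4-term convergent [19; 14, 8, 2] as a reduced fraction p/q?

4577/240

Start with 2.
8 + 1/(2/1) = 8 + 1/2 = 17/2
14 + 1/(17/2) = 14 + 2/17 = 240/17
19 + 1/(240/17) = 19 + 17/240 = 4577/240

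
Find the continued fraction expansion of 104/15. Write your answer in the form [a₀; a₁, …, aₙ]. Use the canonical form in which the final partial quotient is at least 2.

[6; 1, 14]

Repeatedly divide and take the remainder:
104 ÷ 15 → quotient 6, remainder 14
15 ÷ 14 → quotient 1, remainder 1
14 ÷ 1 → quotient 14, remainder 0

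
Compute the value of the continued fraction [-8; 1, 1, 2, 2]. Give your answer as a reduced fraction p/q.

Starting at the tail and folding back:
Start with 2.
2 + 1/(2/1) = 2 + 1/2 = 5/2
1 + 1/(5/2) = 1 + 2/5 = 7/5
1 + 1/(7/5) = 1 + 5/7 = 12/7
-8 + 1/(12/7) = -8 + 7/12 = -89/12

-89/12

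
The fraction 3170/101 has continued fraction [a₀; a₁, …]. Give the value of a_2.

3170 = 31·101 + 39, so a_0 = 31
101 = 2·39 + 23, so a_1 = 2
39 = 1·23 + 16, so a_2 = 1

1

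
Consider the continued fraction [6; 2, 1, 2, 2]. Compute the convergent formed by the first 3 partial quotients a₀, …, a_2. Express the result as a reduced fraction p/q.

19/3

a_0 = 6: 6/1
a_1 = 2: 13/2
a_2 = 1: 19/3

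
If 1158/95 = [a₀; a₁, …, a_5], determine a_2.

3

Repeatedly divide and take the remainder:
1158 ÷ 95 → quotient 12, remainder 18
95 ÷ 18 → quotient 5, remainder 5
18 ÷ 5 → quotient 3, remainder 3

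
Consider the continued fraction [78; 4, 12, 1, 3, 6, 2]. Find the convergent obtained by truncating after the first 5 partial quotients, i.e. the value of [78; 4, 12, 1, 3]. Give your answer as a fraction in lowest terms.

16275/208

a_0 = 78: 78/1
a_1 = 4: 313/4
a_2 = 12: 3834/49
a_3 = 1: 4147/53
a_4 = 3: 16275/208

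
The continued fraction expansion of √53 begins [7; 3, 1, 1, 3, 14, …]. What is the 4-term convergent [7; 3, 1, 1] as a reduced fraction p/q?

Build up convergents one term at a time:
a_0 = 7: 7/1
a_1 = 3: 22/3
a_2 = 1: 29/4
a_3 = 1: 51/7

51/7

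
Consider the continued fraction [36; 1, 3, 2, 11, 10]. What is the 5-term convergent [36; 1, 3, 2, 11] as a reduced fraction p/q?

3788/103

Start with 11.
2 + 1/(11/1) = 2 + 1/11 = 23/11
3 + 1/(23/11) = 3 + 11/23 = 80/23
1 + 1/(80/23) = 1 + 23/80 = 103/80
36 + 1/(103/80) = 36 + 80/103 = 3788/103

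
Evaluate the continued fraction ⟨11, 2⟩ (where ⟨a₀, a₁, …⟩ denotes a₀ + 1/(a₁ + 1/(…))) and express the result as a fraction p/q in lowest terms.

23/2

Use the convergent recurrence hₖ = aₖ·hₖ₋₁ + hₖ₋₂ (and likewise for the denominators kₖ):
a_0 = 11: 11/1
a_1 = 2: 23/2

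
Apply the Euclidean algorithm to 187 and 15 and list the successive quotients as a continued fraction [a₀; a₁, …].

[12; 2, 7]

187 = 12·15 + 7, so a_0 = 12
15 = 2·7 + 1, so a_1 = 2
7 = 7·1 + 0, so a_2 = 7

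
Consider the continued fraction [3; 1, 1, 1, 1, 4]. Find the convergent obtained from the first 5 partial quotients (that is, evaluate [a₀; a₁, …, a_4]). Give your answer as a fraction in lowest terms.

18/5

Start with 1.
1 + 1/(1/1) = 1 + 1/1 = 2/1
1 + 1/(2/1) = 1 + 1/2 = 3/2
1 + 1/(3/2) = 1 + 2/3 = 5/3
3 + 1/(5/3) = 3 + 3/5 = 18/5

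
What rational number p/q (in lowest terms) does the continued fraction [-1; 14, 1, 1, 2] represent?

Start with 2.
1 + 1/(2/1) = 1 + 1/2 = 3/2
1 + 1/(3/2) = 1 + 2/3 = 5/3
14 + 1/(5/3) = 14 + 3/5 = 73/5
-1 + 1/(73/5) = -1 + 5/73 = -68/73

-68/73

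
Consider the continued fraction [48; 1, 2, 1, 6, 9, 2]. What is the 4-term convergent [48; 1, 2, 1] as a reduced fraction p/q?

195/4

Compute successive convergents:
a_0 = 48: 48/1
a_1 = 1: 49/1
a_2 = 2: 146/3
a_3 = 1: 195/4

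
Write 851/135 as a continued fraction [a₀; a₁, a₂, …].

Apply division with remainder until the remainder is 0:
851 ÷ 135 → quotient 6, remainder 41
135 ÷ 41 → quotient 3, remainder 12
41 ÷ 12 → quotient 3, remainder 5
12 ÷ 5 → quotient 2, remainder 2
5 ÷ 2 → quotient 2, remainder 1
2 ÷ 1 → quotient 2, remainder 0

[6; 3, 3, 2, 2, 2]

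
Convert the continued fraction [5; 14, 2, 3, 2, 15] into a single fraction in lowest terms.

18077/3566

Build up convergents one term at a time:
a_0 = 5: 5/1
a_1 = 14: 71/14
a_2 = 2: 147/29
a_3 = 3: 512/101
a_4 = 2: 1171/231
a_5 = 15: 18077/3566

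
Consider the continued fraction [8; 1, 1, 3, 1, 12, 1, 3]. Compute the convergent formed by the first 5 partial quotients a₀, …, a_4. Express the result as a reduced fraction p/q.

77/9

a_0 = 8: 8/1
a_1 = 1: 9/1
a_2 = 1: 17/2
a_3 = 3: 60/7
a_4 = 1: 77/9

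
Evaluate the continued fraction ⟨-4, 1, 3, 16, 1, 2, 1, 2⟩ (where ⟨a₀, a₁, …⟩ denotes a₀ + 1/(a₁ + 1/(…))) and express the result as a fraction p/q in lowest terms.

a_0 = -4: -4/1
a_1 = 1: -3/1
a_2 = 3: -13/4
a_3 = 16: -211/65
a_4 = 1: -224/69
a_5 = 2: -659/203
a_6 = 1: -883/272
a_7 = 2: -2425/747

-2425/747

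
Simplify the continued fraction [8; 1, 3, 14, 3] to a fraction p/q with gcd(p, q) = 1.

Starting at the tail and folding back:
Start with 3.
14 + 1/(3/1) = 14 + 1/3 = 43/3
3 + 1/(43/3) = 3 + 3/43 = 132/43
1 + 1/(132/43) = 1 + 43/132 = 175/132
8 + 1/(175/132) = 8 + 132/175 = 1532/175

1532/175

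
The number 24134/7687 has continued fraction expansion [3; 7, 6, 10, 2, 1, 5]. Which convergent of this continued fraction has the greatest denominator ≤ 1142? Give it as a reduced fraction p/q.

2879/917

a_0 = 3: 3/1  (≤ bound)
a_1 = 7: 22/7  (≤ bound)
a_2 = 6: 135/43  (≤ bound)
a_3 = 10: 1372/437  (≤ bound)
a_4 = 2: 2879/917  (≤ bound)
a_5 = 1: 4251/1354  (> 1142, stop)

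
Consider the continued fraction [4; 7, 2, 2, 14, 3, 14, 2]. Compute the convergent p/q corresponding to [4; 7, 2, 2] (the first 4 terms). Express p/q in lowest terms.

153/37

Starting at the tail and folding back:
Start with 2.
2 + 1/(2/1) = 2 + 1/2 = 5/2
7 + 1/(5/2) = 7 + 2/5 = 37/5
4 + 1/(37/5) = 4 + 5/37 = 153/37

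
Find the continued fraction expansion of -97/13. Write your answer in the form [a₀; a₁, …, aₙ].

[-8; 1, 1, 6]

-97 ÷ 13 → quotient -8, remainder 7
13 ÷ 7 → quotient 1, remainder 6
7 ÷ 6 → quotient 1, remainder 1
6 ÷ 1 → quotient 6, remainder 0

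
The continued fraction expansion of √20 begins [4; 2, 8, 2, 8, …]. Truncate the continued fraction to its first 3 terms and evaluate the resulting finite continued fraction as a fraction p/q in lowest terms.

76/17

Start with 8.
2 + 1/(8/1) = 2 + 1/8 = 17/8
4 + 1/(17/8) = 4 + 8/17 = 76/17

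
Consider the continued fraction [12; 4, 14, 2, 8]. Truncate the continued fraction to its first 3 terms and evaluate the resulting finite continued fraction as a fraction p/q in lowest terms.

698/57

a_0 = 12: 12/1
a_1 = 4: 49/4
a_2 = 14: 698/57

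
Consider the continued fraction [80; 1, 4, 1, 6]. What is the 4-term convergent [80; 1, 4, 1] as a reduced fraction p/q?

485/6

a_0 = 80: 80/1
a_1 = 1: 81/1
a_2 = 4: 404/5
a_3 = 1: 485/6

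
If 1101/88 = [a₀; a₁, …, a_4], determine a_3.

Run the Euclidean algorithm, recording each quotient:
1101 = 12·88 + 45, so a_0 = 12
88 = 1·45 + 43, so a_1 = 1
45 = 1·43 + 2, so a_2 = 1
43 = 21·2 + 1, so a_3 = 21

21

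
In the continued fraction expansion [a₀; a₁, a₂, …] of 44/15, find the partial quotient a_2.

14

44 ÷ 15 → quotient 2, remainder 14
15 ÷ 14 → quotient 1, remainder 1
14 ÷ 1 → quotient 14, remainder 0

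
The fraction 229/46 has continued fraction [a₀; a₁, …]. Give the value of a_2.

45

229 ÷ 46 → quotient 4, remainder 45
46 ÷ 45 → quotient 1, remainder 1
45 ÷ 1 → quotient 45, remainder 0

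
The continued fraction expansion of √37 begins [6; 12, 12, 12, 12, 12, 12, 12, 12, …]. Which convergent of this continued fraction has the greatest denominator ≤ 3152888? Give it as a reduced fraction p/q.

18798954/3090529

List convergents until the denominator exceeds the bound:
a_0 = 6: 6/1  (≤ bound)
a_1 = 12: 73/12  (≤ bound)
a_2 = 12: 882/145  (≤ bound)
a_3 = 12: 10657/1752  (≤ bound)
a_4 = 12: 128766/21169  (≤ bound)
a_5 = 12: 1555849/255780  (≤ bound)
a_6 = 12: 18798954/3090529  (≤ bound)
a_7 = 12: 227143297/37342128  (> 3152888, stop)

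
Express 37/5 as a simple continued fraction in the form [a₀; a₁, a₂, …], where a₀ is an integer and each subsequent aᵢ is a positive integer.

Apply division with remainder until the remainder is 0:
37 ÷ 5 → quotient 7, remainder 2
5 ÷ 2 → quotient 2, remainder 1
2 ÷ 1 → quotient 2, remainder 0

[7; 2, 2]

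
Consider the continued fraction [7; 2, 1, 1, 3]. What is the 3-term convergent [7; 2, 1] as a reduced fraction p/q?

22/3

Start with 1.
2 + 1/(1/1) = 2 + 1/1 = 3/1
7 + 1/(3/1) = 7 + 1/3 = 22/3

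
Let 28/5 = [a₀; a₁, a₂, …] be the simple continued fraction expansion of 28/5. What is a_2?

28 = 5·5 + 3, so a_0 = 5
5 = 1·3 + 2, so a_1 = 1
3 = 1·2 + 1, so a_2 = 1

1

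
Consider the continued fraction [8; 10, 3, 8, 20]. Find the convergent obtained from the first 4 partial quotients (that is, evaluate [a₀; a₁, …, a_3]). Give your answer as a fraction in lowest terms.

2089/258

Starting at the tail and folding back:
Start with 8.
3 + 1/(8/1) = 3 + 1/8 = 25/8
10 + 1/(25/8) = 10 + 8/25 = 258/25
8 + 1/(258/25) = 8 + 25/258 = 2089/258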